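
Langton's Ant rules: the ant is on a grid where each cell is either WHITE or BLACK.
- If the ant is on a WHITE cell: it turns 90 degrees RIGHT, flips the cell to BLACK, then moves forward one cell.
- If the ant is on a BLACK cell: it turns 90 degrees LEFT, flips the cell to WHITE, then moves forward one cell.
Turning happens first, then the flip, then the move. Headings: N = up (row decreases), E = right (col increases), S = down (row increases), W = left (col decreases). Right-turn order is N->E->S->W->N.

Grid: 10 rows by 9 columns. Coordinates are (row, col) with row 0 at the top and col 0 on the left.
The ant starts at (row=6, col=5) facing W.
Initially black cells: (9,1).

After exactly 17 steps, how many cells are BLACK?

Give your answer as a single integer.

Step 1: on WHITE (6,5): turn R to N, flip to black, move to (5,5). |black|=2
Step 2: on WHITE (5,5): turn R to E, flip to black, move to (5,6). |black|=3
Step 3: on WHITE (5,6): turn R to S, flip to black, move to (6,6). |black|=4
Step 4: on WHITE (6,6): turn R to W, flip to black, move to (6,5). |black|=5
Step 5: on BLACK (6,5): turn L to S, flip to white, move to (7,5). |black|=4
Step 6: on WHITE (7,5): turn R to W, flip to black, move to (7,4). |black|=5
Step 7: on WHITE (7,4): turn R to N, flip to black, move to (6,4). |black|=6
Step 8: on WHITE (6,4): turn R to E, flip to black, move to (6,5). |black|=7
Step 9: on WHITE (6,5): turn R to S, flip to black, move to (7,5). |black|=8
Step 10: on BLACK (7,5): turn L to E, flip to white, move to (7,6). |black|=7
Step 11: on WHITE (7,6): turn R to S, flip to black, move to (8,6). |black|=8
Step 12: on WHITE (8,6): turn R to W, flip to black, move to (8,5). |black|=9
Step 13: on WHITE (8,5): turn R to N, flip to black, move to (7,5). |black|=10
Step 14: on WHITE (7,5): turn R to E, flip to black, move to (7,6). |black|=11
Step 15: on BLACK (7,6): turn L to N, flip to white, move to (6,6). |black|=10
Step 16: on BLACK (6,6): turn L to W, flip to white, move to (6,5). |black|=9
Step 17: on BLACK (6,5): turn L to S, flip to white, move to (7,5). |black|=8

Answer: 8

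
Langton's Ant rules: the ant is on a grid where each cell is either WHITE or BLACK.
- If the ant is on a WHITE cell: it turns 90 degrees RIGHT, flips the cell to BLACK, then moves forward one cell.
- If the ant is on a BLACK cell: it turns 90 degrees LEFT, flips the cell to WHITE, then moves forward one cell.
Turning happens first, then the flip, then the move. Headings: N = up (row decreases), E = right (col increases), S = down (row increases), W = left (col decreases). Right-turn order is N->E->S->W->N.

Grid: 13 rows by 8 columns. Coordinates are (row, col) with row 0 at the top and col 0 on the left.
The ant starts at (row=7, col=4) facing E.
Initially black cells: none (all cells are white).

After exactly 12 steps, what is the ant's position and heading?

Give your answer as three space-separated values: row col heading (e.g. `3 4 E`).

Answer: 5 4 E

Derivation:
Step 1: on WHITE (7,4): turn R to S, flip to black, move to (8,4). |black|=1
Step 2: on WHITE (8,4): turn R to W, flip to black, move to (8,3). |black|=2
Step 3: on WHITE (8,3): turn R to N, flip to black, move to (7,3). |black|=3
Step 4: on WHITE (7,3): turn R to E, flip to black, move to (7,4). |black|=4
Step 5: on BLACK (7,4): turn L to N, flip to white, move to (6,4). |black|=3
Step 6: on WHITE (6,4): turn R to E, flip to black, move to (6,5). |black|=4
Step 7: on WHITE (6,5): turn R to S, flip to black, move to (7,5). |black|=5
Step 8: on WHITE (7,5): turn R to W, flip to black, move to (7,4). |black|=6
Step 9: on WHITE (7,4): turn R to N, flip to black, move to (6,4). |black|=7
Step 10: on BLACK (6,4): turn L to W, flip to white, move to (6,3). |black|=6
Step 11: on WHITE (6,3): turn R to N, flip to black, move to (5,3). |black|=7
Step 12: on WHITE (5,3): turn R to E, flip to black, move to (5,4). |black|=8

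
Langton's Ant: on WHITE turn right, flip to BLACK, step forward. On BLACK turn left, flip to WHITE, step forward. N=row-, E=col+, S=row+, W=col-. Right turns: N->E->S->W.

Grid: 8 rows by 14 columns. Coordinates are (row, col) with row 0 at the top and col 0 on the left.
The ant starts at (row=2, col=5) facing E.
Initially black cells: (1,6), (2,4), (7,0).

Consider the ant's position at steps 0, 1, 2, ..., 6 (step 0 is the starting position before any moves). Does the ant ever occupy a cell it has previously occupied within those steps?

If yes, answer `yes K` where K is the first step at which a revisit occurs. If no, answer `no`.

Step 1: on WHITE (2,5): turn R to S, flip to black, move to (3,5). |black|=4 — new cell
Step 2: on WHITE (3,5): turn R to W, flip to black, move to (3,4). |black|=5 — new cell
Step 3: on WHITE (3,4): turn R to N, flip to black, move to (2,4). |black|=6 — new cell
Step 4: on BLACK (2,4): turn L to W, flip to white, move to (2,3). |black|=5 — new cell
Step 5: on WHITE (2,3): turn R to N, flip to black, move to (1,3). |black|=6 — new cell
Step 6: on WHITE (1,3): turn R to E, flip to black, move to (1,4). |black|=7 — new cell
No revisit within 6 steps.

Answer: no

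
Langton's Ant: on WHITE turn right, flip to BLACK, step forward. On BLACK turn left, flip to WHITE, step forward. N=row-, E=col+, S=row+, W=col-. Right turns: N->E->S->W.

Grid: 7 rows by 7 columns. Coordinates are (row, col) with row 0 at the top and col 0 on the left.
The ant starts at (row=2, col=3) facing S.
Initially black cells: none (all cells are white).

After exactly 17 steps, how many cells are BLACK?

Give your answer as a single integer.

Answer: 7

Derivation:
Step 1: on WHITE (2,3): turn R to W, flip to black, move to (2,2). |black|=1
Step 2: on WHITE (2,2): turn R to N, flip to black, move to (1,2). |black|=2
Step 3: on WHITE (1,2): turn R to E, flip to black, move to (1,3). |black|=3
Step 4: on WHITE (1,3): turn R to S, flip to black, move to (2,3). |black|=4
Step 5: on BLACK (2,3): turn L to E, flip to white, move to (2,4). |black|=3
Step 6: on WHITE (2,4): turn R to S, flip to black, move to (3,4). |black|=4
Step 7: on WHITE (3,4): turn R to W, flip to black, move to (3,3). |black|=5
Step 8: on WHITE (3,3): turn R to N, flip to black, move to (2,3). |black|=6
Step 9: on WHITE (2,3): turn R to E, flip to black, move to (2,4). |black|=7
Step 10: on BLACK (2,4): turn L to N, flip to white, move to (1,4). |black|=6
Step 11: on WHITE (1,4): turn R to E, flip to black, move to (1,5). |black|=7
Step 12: on WHITE (1,5): turn R to S, flip to black, move to (2,5). |black|=8
Step 13: on WHITE (2,5): turn R to W, flip to black, move to (2,4). |black|=9
Step 14: on WHITE (2,4): turn R to N, flip to black, move to (1,4). |black|=10
Step 15: on BLACK (1,4): turn L to W, flip to white, move to (1,3). |black|=9
Step 16: on BLACK (1,3): turn L to S, flip to white, move to (2,3). |black|=8
Step 17: on BLACK (2,3): turn L to E, flip to white, move to (2,4). |black|=7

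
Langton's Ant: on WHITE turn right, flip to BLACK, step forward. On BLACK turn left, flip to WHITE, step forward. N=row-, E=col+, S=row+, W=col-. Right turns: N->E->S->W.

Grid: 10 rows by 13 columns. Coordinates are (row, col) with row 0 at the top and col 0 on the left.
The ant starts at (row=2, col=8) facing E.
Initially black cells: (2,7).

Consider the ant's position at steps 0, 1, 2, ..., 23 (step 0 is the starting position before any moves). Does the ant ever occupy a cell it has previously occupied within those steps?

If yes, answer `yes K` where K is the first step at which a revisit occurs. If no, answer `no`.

Step 1: on WHITE (2,8): turn R to S, flip to black, move to (3,8). |black|=2 — new cell
Step 2: on WHITE (3,8): turn R to W, flip to black, move to (3,7). |black|=3 — new cell
Step 3: on WHITE (3,7): turn R to N, flip to black, move to (2,7). |black|=4 — new cell
Step 4: on BLACK (2,7): turn L to W, flip to white, move to (2,6). |black|=3 — new cell
Step 5: on WHITE (2,6): turn R to N, flip to black, move to (1,6). |black|=4 — new cell
Step 6: on WHITE (1,6): turn R to E, flip to black, move to (1,7). |black|=5 — new cell
Step 7: on WHITE (1,7): turn R to S, flip to black, move to (2,7). |black|=6 — REVISIT

Answer: yes 7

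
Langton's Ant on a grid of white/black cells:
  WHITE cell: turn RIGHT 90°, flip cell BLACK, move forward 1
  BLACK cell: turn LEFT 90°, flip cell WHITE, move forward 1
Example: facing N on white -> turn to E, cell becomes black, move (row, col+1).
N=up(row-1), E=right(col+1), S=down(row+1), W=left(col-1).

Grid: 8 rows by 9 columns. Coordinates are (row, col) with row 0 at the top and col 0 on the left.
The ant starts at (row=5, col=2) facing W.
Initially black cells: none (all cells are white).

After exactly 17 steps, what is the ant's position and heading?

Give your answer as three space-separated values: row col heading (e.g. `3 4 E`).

Step 1: on WHITE (5,2): turn R to N, flip to black, move to (4,2). |black|=1
Step 2: on WHITE (4,2): turn R to E, flip to black, move to (4,3). |black|=2
Step 3: on WHITE (4,3): turn R to S, flip to black, move to (5,3). |black|=3
Step 4: on WHITE (5,3): turn R to W, flip to black, move to (5,2). |black|=4
Step 5: on BLACK (5,2): turn L to S, flip to white, move to (6,2). |black|=3
Step 6: on WHITE (6,2): turn R to W, flip to black, move to (6,1). |black|=4
Step 7: on WHITE (6,1): turn R to N, flip to black, move to (5,1). |black|=5
Step 8: on WHITE (5,1): turn R to E, flip to black, move to (5,2). |black|=6
Step 9: on WHITE (5,2): turn R to S, flip to black, move to (6,2). |black|=7
Step 10: on BLACK (6,2): turn L to E, flip to white, move to (6,3). |black|=6
Step 11: on WHITE (6,3): turn R to S, flip to black, move to (7,3). |black|=7
Step 12: on WHITE (7,3): turn R to W, flip to black, move to (7,2). |black|=8
Step 13: on WHITE (7,2): turn R to N, flip to black, move to (6,2). |black|=9
Step 14: on WHITE (6,2): turn R to E, flip to black, move to (6,3). |black|=10
Step 15: on BLACK (6,3): turn L to N, flip to white, move to (5,3). |black|=9
Step 16: on BLACK (5,3): turn L to W, flip to white, move to (5,2). |black|=8
Step 17: on BLACK (5,2): turn L to S, flip to white, move to (6,2). |black|=7

Answer: 6 2 S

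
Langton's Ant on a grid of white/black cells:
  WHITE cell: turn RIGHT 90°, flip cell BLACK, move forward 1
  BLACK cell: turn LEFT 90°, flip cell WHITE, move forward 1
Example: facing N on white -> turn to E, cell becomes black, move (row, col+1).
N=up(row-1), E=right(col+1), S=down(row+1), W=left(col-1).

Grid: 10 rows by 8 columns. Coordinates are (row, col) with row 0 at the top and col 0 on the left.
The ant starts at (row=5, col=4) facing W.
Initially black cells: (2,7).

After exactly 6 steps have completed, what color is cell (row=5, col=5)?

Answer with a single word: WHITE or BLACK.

Answer: BLACK

Derivation:
Step 1: on WHITE (5,4): turn R to N, flip to black, move to (4,4). |black|=2
Step 2: on WHITE (4,4): turn R to E, flip to black, move to (4,5). |black|=3
Step 3: on WHITE (4,5): turn R to S, flip to black, move to (5,5). |black|=4
Step 4: on WHITE (5,5): turn R to W, flip to black, move to (5,4). |black|=5
Step 5: on BLACK (5,4): turn L to S, flip to white, move to (6,4). |black|=4
Step 6: on WHITE (6,4): turn R to W, flip to black, move to (6,3). |black|=5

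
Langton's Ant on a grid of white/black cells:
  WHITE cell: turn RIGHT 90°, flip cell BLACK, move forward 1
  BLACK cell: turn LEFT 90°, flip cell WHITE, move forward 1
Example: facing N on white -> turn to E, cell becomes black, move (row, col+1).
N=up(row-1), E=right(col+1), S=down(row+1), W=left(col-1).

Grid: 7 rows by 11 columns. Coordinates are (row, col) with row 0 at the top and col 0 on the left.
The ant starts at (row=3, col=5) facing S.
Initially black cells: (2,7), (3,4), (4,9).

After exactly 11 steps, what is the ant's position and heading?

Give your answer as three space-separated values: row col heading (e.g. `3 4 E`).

Answer: 4 5 E

Derivation:
Step 1: on WHITE (3,5): turn R to W, flip to black, move to (3,4). |black|=4
Step 2: on BLACK (3,4): turn L to S, flip to white, move to (4,4). |black|=3
Step 3: on WHITE (4,4): turn R to W, flip to black, move to (4,3). |black|=4
Step 4: on WHITE (4,3): turn R to N, flip to black, move to (3,3). |black|=5
Step 5: on WHITE (3,3): turn R to E, flip to black, move to (3,4). |black|=6
Step 6: on WHITE (3,4): turn R to S, flip to black, move to (4,4). |black|=7
Step 7: on BLACK (4,4): turn L to E, flip to white, move to (4,5). |black|=6
Step 8: on WHITE (4,5): turn R to S, flip to black, move to (5,5). |black|=7
Step 9: on WHITE (5,5): turn R to W, flip to black, move to (5,4). |black|=8
Step 10: on WHITE (5,4): turn R to N, flip to black, move to (4,4). |black|=9
Step 11: on WHITE (4,4): turn R to E, flip to black, move to (4,5). |black|=10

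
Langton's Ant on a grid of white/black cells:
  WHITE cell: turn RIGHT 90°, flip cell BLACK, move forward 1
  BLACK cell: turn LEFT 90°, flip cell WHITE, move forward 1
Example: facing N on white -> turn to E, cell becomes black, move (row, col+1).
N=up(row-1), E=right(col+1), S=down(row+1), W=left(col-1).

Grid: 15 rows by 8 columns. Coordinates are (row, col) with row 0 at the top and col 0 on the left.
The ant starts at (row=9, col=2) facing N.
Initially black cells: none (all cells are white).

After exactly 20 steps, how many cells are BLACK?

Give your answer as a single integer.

Answer: 6

Derivation:
Step 1: on WHITE (9,2): turn R to E, flip to black, move to (9,3). |black|=1
Step 2: on WHITE (9,3): turn R to S, flip to black, move to (10,3). |black|=2
Step 3: on WHITE (10,3): turn R to W, flip to black, move to (10,2). |black|=3
Step 4: on WHITE (10,2): turn R to N, flip to black, move to (9,2). |black|=4
Step 5: on BLACK (9,2): turn L to W, flip to white, move to (9,1). |black|=3
Step 6: on WHITE (9,1): turn R to N, flip to black, move to (8,1). |black|=4
Step 7: on WHITE (8,1): turn R to E, flip to black, move to (8,2). |black|=5
Step 8: on WHITE (8,2): turn R to S, flip to black, move to (9,2). |black|=6
Step 9: on WHITE (9,2): turn R to W, flip to black, move to (9,1). |black|=7
Step 10: on BLACK (9,1): turn L to S, flip to white, move to (10,1). |black|=6
Step 11: on WHITE (10,1): turn R to W, flip to black, move to (10,0). |black|=7
Step 12: on WHITE (10,0): turn R to N, flip to black, move to (9,0). |black|=8
Step 13: on WHITE (9,0): turn R to E, flip to black, move to (9,1). |black|=9
Step 14: on WHITE (9,1): turn R to S, flip to black, move to (10,1). |black|=10
Step 15: on BLACK (10,1): turn L to E, flip to white, move to (10,2). |black|=9
Step 16: on BLACK (10,2): turn L to N, flip to white, move to (9,2). |black|=8
Step 17: on BLACK (9,2): turn L to W, flip to white, move to (9,1). |black|=7
Step 18: on BLACK (9,1): turn L to S, flip to white, move to (10,1). |black|=6
Step 19: on WHITE (10,1): turn R to W, flip to black, move to (10,0). |black|=7
Step 20: on BLACK (10,0): turn L to S, flip to white, move to (11,0). |black|=6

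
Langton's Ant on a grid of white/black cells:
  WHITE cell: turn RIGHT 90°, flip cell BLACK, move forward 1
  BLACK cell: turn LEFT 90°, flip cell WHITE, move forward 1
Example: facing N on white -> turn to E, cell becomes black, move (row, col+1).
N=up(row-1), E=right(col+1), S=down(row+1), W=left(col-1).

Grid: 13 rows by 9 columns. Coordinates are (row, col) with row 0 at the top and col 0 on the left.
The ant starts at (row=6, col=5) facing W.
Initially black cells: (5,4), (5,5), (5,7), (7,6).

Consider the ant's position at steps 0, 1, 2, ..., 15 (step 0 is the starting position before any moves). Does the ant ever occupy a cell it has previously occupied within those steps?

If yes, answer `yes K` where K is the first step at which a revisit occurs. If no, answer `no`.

Step 1: on WHITE (6,5): turn R to N, flip to black, move to (5,5). |black|=5 — new cell
Step 2: on BLACK (5,5): turn L to W, flip to white, move to (5,4). |black|=4 — new cell
Step 3: on BLACK (5,4): turn L to S, flip to white, move to (6,4). |black|=3 — new cell
Step 4: on WHITE (6,4): turn R to W, flip to black, move to (6,3). |black|=4 — new cell
Step 5: on WHITE (6,3): turn R to N, flip to black, move to (5,3). |black|=5 — new cell
Step 6: on WHITE (5,3): turn R to E, flip to black, move to (5,4). |black|=6 — REVISIT

Answer: yes 6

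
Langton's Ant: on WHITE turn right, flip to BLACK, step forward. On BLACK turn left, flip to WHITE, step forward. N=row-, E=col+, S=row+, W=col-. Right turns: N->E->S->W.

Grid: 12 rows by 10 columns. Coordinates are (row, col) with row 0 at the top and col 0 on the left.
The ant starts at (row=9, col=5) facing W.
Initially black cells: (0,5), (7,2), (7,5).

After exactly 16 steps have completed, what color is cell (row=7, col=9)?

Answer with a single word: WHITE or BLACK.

Answer: WHITE

Derivation:
Step 1: on WHITE (9,5): turn R to N, flip to black, move to (8,5). |black|=4
Step 2: on WHITE (8,5): turn R to E, flip to black, move to (8,6). |black|=5
Step 3: on WHITE (8,6): turn R to S, flip to black, move to (9,6). |black|=6
Step 4: on WHITE (9,6): turn R to W, flip to black, move to (9,5). |black|=7
Step 5: on BLACK (9,5): turn L to S, flip to white, move to (10,5). |black|=6
Step 6: on WHITE (10,5): turn R to W, flip to black, move to (10,4). |black|=7
Step 7: on WHITE (10,4): turn R to N, flip to black, move to (9,4). |black|=8
Step 8: on WHITE (9,4): turn R to E, flip to black, move to (9,5). |black|=9
Step 9: on WHITE (9,5): turn R to S, flip to black, move to (10,5). |black|=10
Step 10: on BLACK (10,5): turn L to E, flip to white, move to (10,6). |black|=9
Step 11: on WHITE (10,6): turn R to S, flip to black, move to (11,6). |black|=10
Step 12: on WHITE (11,6): turn R to W, flip to black, move to (11,5). |black|=11
Step 13: on WHITE (11,5): turn R to N, flip to black, move to (10,5). |black|=12
Step 14: on WHITE (10,5): turn R to E, flip to black, move to (10,6). |black|=13
Step 15: on BLACK (10,6): turn L to N, flip to white, move to (9,6). |black|=12
Step 16: on BLACK (9,6): turn L to W, flip to white, move to (9,5). |black|=11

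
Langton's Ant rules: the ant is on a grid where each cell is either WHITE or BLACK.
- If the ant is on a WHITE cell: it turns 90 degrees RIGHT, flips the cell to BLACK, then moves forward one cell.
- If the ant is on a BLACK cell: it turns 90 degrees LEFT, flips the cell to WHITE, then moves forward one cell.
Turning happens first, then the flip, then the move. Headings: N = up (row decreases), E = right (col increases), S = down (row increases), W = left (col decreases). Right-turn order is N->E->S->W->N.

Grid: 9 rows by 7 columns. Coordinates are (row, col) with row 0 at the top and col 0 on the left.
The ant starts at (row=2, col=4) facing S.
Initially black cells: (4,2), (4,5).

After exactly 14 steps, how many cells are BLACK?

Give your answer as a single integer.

Answer: 12

Derivation:
Step 1: on WHITE (2,4): turn R to W, flip to black, move to (2,3). |black|=3
Step 2: on WHITE (2,3): turn R to N, flip to black, move to (1,3). |black|=4
Step 3: on WHITE (1,3): turn R to E, flip to black, move to (1,4). |black|=5
Step 4: on WHITE (1,4): turn R to S, flip to black, move to (2,4). |black|=6
Step 5: on BLACK (2,4): turn L to E, flip to white, move to (2,5). |black|=5
Step 6: on WHITE (2,5): turn R to S, flip to black, move to (3,5). |black|=6
Step 7: on WHITE (3,5): turn R to W, flip to black, move to (3,4). |black|=7
Step 8: on WHITE (3,4): turn R to N, flip to black, move to (2,4). |black|=8
Step 9: on WHITE (2,4): turn R to E, flip to black, move to (2,5). |black|=9
Step 10: on BLACK (2,5): turn L to N, flip to white, move to (1,5). |black|=8
Step 11: on WHITE (1,5): turn R to E, flip to black, move to (1,6). |black|=9
Step 12: on WHITE (1,6): turn R to S, flip to black, move to (2,6). |black|=10
Step 13: on WHITE (2,6): turn R to W, flip to black, move to (2,5). |black|=11
Step 14: on WHITE (2,5): turn R to N, flip to black, move to (1,5). |black|=12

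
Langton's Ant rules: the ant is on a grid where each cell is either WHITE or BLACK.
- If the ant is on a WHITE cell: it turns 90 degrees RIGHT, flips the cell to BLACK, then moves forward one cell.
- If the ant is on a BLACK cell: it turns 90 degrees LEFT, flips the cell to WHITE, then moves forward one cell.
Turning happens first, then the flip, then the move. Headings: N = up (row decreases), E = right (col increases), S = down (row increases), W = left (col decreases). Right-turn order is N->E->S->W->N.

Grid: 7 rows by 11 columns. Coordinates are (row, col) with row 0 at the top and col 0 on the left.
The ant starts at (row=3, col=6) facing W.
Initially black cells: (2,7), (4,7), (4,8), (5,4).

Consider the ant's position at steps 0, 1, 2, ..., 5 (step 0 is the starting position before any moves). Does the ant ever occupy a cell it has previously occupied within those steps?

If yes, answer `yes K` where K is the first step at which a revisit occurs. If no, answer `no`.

Step 1: on WHITE (3,6): turn R to N, flip to black, move to (2,6). |black|=5 — new cell
Step 2: on WHITE (2,6): turn R to E, flip to black, move to (2,7). |black|=6 — new cell
Step 3: on BLACK (2,7): turn L to N, flip to white, move to (1,7). |black|=5 — new cell
Step 4: on WHITE (1,7): turn R to E, flip to black, move to (1,8). |black|=6 — new cell
Step 5: on WHITE (1,8): turn R to S, flip to black, move to (2,8). |black|=7 — new cell
No revisit within 5 steps.

Answer: no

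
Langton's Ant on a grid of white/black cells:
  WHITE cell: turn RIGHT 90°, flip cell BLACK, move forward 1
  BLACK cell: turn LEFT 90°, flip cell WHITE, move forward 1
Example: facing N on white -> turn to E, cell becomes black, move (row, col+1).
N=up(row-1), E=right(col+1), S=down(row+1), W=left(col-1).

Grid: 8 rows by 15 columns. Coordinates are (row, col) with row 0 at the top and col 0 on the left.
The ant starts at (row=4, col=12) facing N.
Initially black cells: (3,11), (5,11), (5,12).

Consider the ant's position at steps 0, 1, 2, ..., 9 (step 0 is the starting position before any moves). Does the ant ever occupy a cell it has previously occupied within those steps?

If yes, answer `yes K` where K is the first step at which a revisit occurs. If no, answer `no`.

Step 1: on WHITE (4,12): turn R to E, flip to black, move to (4,13). |black|=4 — new cell
Step 2: on WHITE (4,13): turn R to S, flip to black, move to (5,13). |black|=5 — new cell
Step 3: on WHITE (5,13): turn R to W, flip to black, move to (5,12). |black|=6 — new cell
Step 4: on BLACK (5,12): turn L to S, flip to white, move to (6,12). |black|=5 — new cell
Step 5: on WHITE (6,12): turn R to W, flip to black, move to (6,11). |black|=6 — new cell
Step 6: on WHITE (6,11): turn R to N, flip to black, move to (5,11). |black|=7 — new cell
Step 7: on BLACK (5,11): turn L to W, flip to white, move to (5,10). |black|=6 — new cell
Step 8: on WHITE (5,10): turn R to N, flip to black, move to (4,10). |black|=7 — new cell
Step 9: on WHITE (4,10): turn R to E, flip to black, move to (4,11). |black|=8 — new cell
No revisit within 9 steps.

Answer: no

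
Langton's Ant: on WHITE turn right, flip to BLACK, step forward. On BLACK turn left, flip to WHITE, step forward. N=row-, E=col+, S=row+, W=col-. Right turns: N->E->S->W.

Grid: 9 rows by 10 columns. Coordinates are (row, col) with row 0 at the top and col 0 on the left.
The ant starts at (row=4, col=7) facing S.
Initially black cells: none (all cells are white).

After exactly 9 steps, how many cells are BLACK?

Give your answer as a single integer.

Answer: 7

Derivation:
Step 1: on WHITE (4,7): turn R to W, flip to black, move to (4,6). |black|=1
Step 2: on WHITE (4,6): turn R to N, flip to black, move to (3,6). |black|=2
Step 3: on WHITE (3,6): turn R to E, flip to black, move to (3,7). |black|=3
Step 4: on WHITE (3,7): turn R to S, flip to black, move to (4,7). |black|=4
Step 5: on BLACK (4,7): turn L to E, flip to white, move to (4,8). |black|=3
Step 6: on WHITE (4,8): turn R to S, flip to black, move to (5,8). |black|=4
Step 7: on WHITE (5,8): turn R to W, flip to black, move to (5,7). |black|=5
Step 8: on WHITE (5,7): turn R to N, flip to black, move to (4,7). |black|=6
Step 9: on WHITE (4,7): turn R to E, flip to black, move to (4,8). |black|=7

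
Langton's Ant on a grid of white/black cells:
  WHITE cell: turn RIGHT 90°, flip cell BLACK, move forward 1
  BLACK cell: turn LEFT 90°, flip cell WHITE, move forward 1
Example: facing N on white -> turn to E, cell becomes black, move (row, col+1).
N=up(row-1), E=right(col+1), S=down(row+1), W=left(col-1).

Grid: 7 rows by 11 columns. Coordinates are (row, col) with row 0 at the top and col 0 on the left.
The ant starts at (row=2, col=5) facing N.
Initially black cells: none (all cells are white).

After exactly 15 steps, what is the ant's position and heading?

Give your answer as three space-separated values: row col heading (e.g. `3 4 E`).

Step 1: on WHITE (2,5): turn R to E, flip to black, move to (2,6). |black|=1
Step 2: on WHITE (2,6): turn R to S, flip to black, move to (3,6). |black|=2
Step 3: on WHITE (3,6): turn R to W, flip to black, move to (3,5). |black|=3
Step 4: on WHITE (3,5): turn R to N, flip to black, move to (2,5). |black|=4
Step 5: on BLACK (2,5): turn L to W, flip to white, move to (2,4). |black|=3
Step 6: on WHITE (2,4): turn R to N, flip to black, move to (1,4). |black|=4
Step 7: on WHITE (1,4): turn R to E, flip to black, move to (1,5). |black|=5
Step 8: on WHITE (1,5): turn R to S, flip to black, move to (2,5). |black|=6
Step 9: on WHITE (2,5): turn R to W, flip to black, move to (2,4). |black|=7
Step 10: on BLACK (2,4): turn L to S, flip to white, move to (3,4). |black|=6
Step 11: on WHITE (3,4): turn R to W, flip to black, move to (3,3). |black|=7
Step 12: on WHITE (3,3): turn R to N, flip to black, move to (2,3). |black|=8
Step 13: on WHITE (2,3): turn R to E, flip to black, move to (2,4). |black|=9
Step 14: on WHITE (2,4): turn R to S, flip to black, move to (3,4). |black|=10
Step 15: on BLACK (3,4): turn L to E, flip to white, move to (3,5). |black|=9

Answer: 3 5 E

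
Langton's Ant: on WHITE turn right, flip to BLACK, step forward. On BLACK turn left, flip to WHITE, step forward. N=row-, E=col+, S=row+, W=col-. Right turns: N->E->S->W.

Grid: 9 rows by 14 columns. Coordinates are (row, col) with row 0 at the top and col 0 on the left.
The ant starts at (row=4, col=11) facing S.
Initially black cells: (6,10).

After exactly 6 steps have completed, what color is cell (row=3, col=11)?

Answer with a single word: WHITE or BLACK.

Step 1: on WHITE (4,11): turn R to W, flip to black, move to (4,10). |black|=2
Step 2: on WHITE (4,10): turn R to N, flip to black, move to (3,10). |black|=3
Step 3: on WHITE (3,10): turn R to E, flip to black, move to (3,11). |black|=4
Step 4: on WHITE (3,11): turn R to S, flip to black, move to (4,11). |black|=5
Step 5: on BLACK (4,11): turn L to E, flip to white, move to (4,12). |black|=4
Step 6: on WHITE (4,12): turn R to S, flip to black, move to (5,12). |black|=5

Answer: BLACK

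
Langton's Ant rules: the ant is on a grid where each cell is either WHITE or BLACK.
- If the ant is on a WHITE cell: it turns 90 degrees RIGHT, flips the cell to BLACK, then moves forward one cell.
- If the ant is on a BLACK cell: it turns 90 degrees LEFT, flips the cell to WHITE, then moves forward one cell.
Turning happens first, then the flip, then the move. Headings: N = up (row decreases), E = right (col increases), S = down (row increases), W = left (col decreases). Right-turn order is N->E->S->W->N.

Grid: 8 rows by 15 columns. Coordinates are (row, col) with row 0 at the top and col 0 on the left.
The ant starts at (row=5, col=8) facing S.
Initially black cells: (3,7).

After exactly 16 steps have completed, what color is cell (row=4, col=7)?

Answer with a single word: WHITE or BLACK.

Step 1: on WHITE (5,8): turn R to W, flip to black, move to (5,7). |black|=2
Step 2: on WHITE (5,7): turn R to N, flip to black, move to (4,7). |black|=3
Step 3: on WHITE (4,7): turn R to E, flip to black, move to (4,8). |black|=4
Step 4: on WHITE (4,8): turn R to S, flip to black, move to (5,8). |black|=5
Step 5: on BLACK (5,8): turn L to E, flip to white, move to (5,9). |black|=4
Step 6: on WHITE (5,9): turn R to S, flip to black, move to (6,9). |black|=5
Step 7: on WHITE (6,9): turn R to W, flip to black, move to (6,8). |black|=6
Step 8: on WHITE (6,8): turn R to N, flip to black, move to (5,8). |black|=7
Step 9: on WHITE (5,8): turn R to E, flip to black, move to (5,9). |black|=8
Step 10: on BLACK (5,9): turn L to N, flip to white, move to (4,9). |black|=7
Step 11: on WHITE (4,9): turn R to E, flip to black, move to (4,10). |black|=8
Step 12: on WHITE (4,10): turn R to S, flip to black, move to (5,10). |black|=9
Step 13: on WHITE (5,10): turn R to W, flip to black, move to (5,9). |black|=10
Step 14: on WHITE (5,9): turn R to N, flip to black, move to (4,9). |black|=11
Step 15: on BLACK (4,9): turn L to W, flip to white, move to (4,8). |black|=10
Step 16: on BLACK (4,8): turn L to S, flip to white, move to (5,8). |black|=9

Answer: BLACK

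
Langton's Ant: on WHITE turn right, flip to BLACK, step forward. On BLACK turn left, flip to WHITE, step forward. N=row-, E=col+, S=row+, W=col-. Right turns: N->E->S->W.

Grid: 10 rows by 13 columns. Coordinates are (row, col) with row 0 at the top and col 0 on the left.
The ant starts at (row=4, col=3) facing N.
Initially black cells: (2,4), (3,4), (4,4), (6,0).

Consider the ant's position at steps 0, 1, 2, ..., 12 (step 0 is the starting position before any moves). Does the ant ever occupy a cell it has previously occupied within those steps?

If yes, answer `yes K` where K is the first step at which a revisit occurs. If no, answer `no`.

Step 1: on WHITE (4,3): turn R to E, flip to black, move to (4,4). |black|=5 — new cell
Step 2: on BLACK (4,4): turn L to N, flip to white, move to (3,4). |black|=4 — new cell
Step 3: on BLACK (3,4): turn L to W, flip to white, move to (3,3). |black|=3 — new cell
Step 4: on WHITE (3,3): turn R to N, flip to black, move to (2,3). |black|=4 — new cell
Step 5: on WHITE (2,3): turn R to E, flip to black, move to (2,4). |black|=5 — new cell
Step 6: on BLACK (2,4): turn L to N, flip to white, move to (1,4). |black|=4 — new cell
Step 7: on WHITE (1,4): turn R to E, flip to black, move to (1,5). |black|=5 — new cell
Step 8: on WHITE (1,5): turn R to S, flip to black, move to (2,5). |black|=6 — new cell
Step 9: on WHITE (2,5): turn R to W, flip to black, move to (2,4). |black|=7 — REVISIT

Answer: yes 9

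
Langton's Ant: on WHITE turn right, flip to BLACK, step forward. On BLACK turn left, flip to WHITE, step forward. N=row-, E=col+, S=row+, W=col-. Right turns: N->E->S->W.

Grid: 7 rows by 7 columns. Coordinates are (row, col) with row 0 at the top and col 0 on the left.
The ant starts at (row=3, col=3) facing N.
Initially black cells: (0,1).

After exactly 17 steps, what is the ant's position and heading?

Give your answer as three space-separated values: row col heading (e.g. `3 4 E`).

Step 1: on WHITE (3,3): turn R to E, flip to black, move to (3,4). |black|=2
Step 2: on WHITE (3,4): turn R to S, flip to black, move to (4,4). |black|=3
Step 3: on WHITE (4,4): turn R to W, flip to black, move to (4,3). |black|=4
Step 4: on WHITE (4,3): turn R to N, flip to black, move to (3,3). |black|=5
Step 5: on BLACK (3,3): turn L to W, flip to white, move to (3,2). |black|=4
Step 6: on WHITE (3,2): turn R to N, flip to black, move to (2,2). |black|=5
Step 7: on WHITE (2,2): turn R to E, flip to black, move to (2,3). |black|=6
Step 8: on WHITE (2,3): turn R to S, flip to black, move to (3,3). |black|=7
Step 9: on WHITE (3,3): turn R to W, flip to black, move to (3,2). |black|=8
Step 10: on BLACK (3,2): turn L to S, flip to white, move to (4,2). |black|=7
Step 11: on WHITE (4,2): turn R to W, flip to black, move to (4,1). |black|=8
Step 12: on WHITE (4,1): turn R to N, flip to black, move to (3,1). |black|=9
Step 13: on WHITE (3,1): turn R to E, flip to black, move to (3,2). |black|=10
Step 14: on WHITE (3,2): turn R to S, flip to black, move to (4,2). |black|=11
Step 15: on BLACK (4,2): turn L to E, flip to white, move to (4,3). |black|=10
Step 16: on BLACK (4,3): turn L to N, flip to white, move to (3,3). |black|=9
Step 17: on BLACK (3,3): turn L to W, flip to white, move to (3,2). |black|=8

Answer: 3 2 W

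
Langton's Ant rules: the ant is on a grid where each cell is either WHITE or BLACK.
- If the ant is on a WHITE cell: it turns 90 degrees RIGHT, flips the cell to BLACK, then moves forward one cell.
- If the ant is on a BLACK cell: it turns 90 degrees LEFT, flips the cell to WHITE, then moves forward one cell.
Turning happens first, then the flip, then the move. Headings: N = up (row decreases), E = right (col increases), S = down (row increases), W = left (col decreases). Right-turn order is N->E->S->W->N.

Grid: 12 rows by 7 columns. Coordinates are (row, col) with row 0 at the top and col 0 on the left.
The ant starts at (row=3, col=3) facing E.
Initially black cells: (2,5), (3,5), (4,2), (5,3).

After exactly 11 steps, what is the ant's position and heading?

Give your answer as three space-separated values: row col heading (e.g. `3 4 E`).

Step 1: on WHITE (3,3): turn R to S, flip to black, move to (4,3). |black|=5
Step 2: on WHITE (4,3): turn R to W, flip to black, move to (4,2). |black|=6
Step 3: on BLACK (4,2): turn L to S, flip to white, move to (5,2). |black|=5
Step 4: on WHITE (5,2): turn R to W, flip to black, move to (5,1). |black|=6
Step 5: on WHITE (5,1): turn R to N, flip to black, move to (4,1). |black|=7
Step 6: on WHITE (4,1): turn R to E, flip to black, move to (4,2). |black|=8
Step 7: on WHITE (4,2): turn R to S, flip to black, move to (5,2). |black|=9
Step 8: on BLACK (5,2): turn L to E, flip to white, move to (5,3). |black|=8
Step 9: on BLACK (5,3): turn L to N, flip to white, move to (4,3). |black|=7
Step 10: on BLACK (4,3): turn L to W, flip to white, move to (4,2). |black|=6
Step 11: on BLACK (4,2): turn L to S, flip to white, move to (5,2). |black|=5

Answer: 5 2 S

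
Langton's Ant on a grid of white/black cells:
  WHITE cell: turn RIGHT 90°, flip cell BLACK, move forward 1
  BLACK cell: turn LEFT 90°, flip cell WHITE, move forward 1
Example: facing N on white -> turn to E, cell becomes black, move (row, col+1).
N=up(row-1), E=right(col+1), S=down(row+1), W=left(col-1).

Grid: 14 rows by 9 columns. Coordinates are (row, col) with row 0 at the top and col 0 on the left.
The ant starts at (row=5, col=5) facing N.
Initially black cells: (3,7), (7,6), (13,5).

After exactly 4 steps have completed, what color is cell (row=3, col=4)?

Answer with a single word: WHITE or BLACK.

Step 1: on WHITE (5,5): turn R to E, flip to black, move to (5,6). |black|=4
Step 2: on WHITE (5,6): turn R to S, flip to black, move to (6,6). |black|=5
Step 3: on WHITE (6,6): turn R to W, flip to black, move to (6,5). |black|=6
Step 4: on WHITE (6,5): turn R to N, flip to black, move to (5,5). |black|=7

Answer: WHITE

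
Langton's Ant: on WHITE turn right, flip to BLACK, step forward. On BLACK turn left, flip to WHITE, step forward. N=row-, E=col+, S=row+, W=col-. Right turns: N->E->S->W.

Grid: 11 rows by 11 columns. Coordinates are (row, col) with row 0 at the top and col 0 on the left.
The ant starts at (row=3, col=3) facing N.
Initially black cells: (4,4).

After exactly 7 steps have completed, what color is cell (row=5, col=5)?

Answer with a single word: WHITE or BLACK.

Answer: BLACK

Derivation:
Step 1: on WHITE (3,3): turn R to E, flip to black, move to (3,4). |black|=2
Step 2: on WHITE (3,4): turn R to S, flip to black, move to (4,4). |black|=3
Step 3: on BLACK (4,4): turn L to E, flip to white, move to (4,5). |black|=2
Step 4: on WHITE (4,5): turn R to S, flip to black, move to (5,5). |black|=3
Step 5: on WHITE (5,5): turn R to W, flip to black, move to (5,4). |black|=4
Step 6: on WHITE (5,4): turn R to N, flip to black, move to (4,4). |black|=5
Step 7: on WHITE (4,4): turn R to E, flip to black, move to (4,5). |black|=6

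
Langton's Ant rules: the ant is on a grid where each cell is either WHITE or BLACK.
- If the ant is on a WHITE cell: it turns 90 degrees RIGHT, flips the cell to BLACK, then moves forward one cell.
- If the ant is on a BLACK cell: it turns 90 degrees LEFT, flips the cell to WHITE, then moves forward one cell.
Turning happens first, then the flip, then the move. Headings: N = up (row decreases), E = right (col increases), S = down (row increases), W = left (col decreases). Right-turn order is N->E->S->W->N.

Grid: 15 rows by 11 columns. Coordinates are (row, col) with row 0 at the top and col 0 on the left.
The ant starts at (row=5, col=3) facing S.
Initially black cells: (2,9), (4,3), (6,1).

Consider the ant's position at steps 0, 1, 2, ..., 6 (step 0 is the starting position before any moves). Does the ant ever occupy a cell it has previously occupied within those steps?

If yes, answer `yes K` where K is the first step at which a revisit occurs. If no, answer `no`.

Answer: no

Derivation:
Step 1: on WHITE (5,3): turn R to W, flip to black, move to (5,2). |black|=4 — new cell
Step 2: on WHITE (5,2): turn R to N, flip to black, move to (4,2). |black|=5 — new cell
Step 3: on WHITE (4,2): turn R to E, flip to black, move to (4,3). |black|=6 — new cell
Step 4: on BLACK (4,3): turn L to N, flip to white, move to (3,3). |black|=5 — new cell
Step 5: on WHITE (3,3): turn R to E, flip to black, move to (3,4). |black|=6 — new cell
Step 6: on WHITE (3,4): turn R to S, flip to black, move to (4,4). |black|=7 — new cell
No revisit within 6 steps.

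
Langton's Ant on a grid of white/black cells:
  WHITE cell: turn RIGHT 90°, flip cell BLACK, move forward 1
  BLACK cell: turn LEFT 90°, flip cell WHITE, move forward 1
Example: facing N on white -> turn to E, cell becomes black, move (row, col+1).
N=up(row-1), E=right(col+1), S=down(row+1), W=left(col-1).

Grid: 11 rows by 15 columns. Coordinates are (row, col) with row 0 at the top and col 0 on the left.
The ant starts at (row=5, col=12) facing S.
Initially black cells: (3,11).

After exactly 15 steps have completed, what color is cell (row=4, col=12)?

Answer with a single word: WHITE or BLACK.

Step 1: on WHITE (5,12): turn R to W, flip to black, move to (5,11). |black|=2
Step 2: on WHITE (5,11): turn R to N, flip to black, move to (4,11). |black|=3
Step 3: on WHITE (4,11): turn R to E, flip to black, move to (4,12). |black|=4
Step 4: on WHITE (4,12): turn R to S, flip to black, move to (5,12). |black|=5
Step 5: on BLACK (5,12): turn L to E, flip to white, move to (5,13). |black|=4
Step 6: on WHITE (5,13): turn R to S, flip to black, move to (6,13). |black|=5
Step 7: on WHITE (6,13): turn R to W, flip to black, move to (6,12). |black|=6
Step 8: on WHITE (6,12): turn R to N, flip to black, move to (5,12). |black|=7
Step 9: on WHITE (5,12): turn R to E, flip to black, move to (5,13). |black|=8
Step 10: on BLACK (5,13): turn L to N, flip to white, move to (4,13). |black|=7
Step 11: on WHITE (4,13): turn R to E, flip to black, move to (4,14). |black|=8
Step 12: on WHITE (4,14): turn R to S, flip to black, move to (5,14). |black|=9
Step 13: on WHITE (5,14): turn R to W, flip to black, move to (5,13). |black|=10
Step 14: on WHITE (5,13): turn R to N, flip to black, move to (4,13). |black|=11
Step 15: on BLACK (4,13): turn L to W, flip to white, move to (4,12). |black|=10

Answer: BLACK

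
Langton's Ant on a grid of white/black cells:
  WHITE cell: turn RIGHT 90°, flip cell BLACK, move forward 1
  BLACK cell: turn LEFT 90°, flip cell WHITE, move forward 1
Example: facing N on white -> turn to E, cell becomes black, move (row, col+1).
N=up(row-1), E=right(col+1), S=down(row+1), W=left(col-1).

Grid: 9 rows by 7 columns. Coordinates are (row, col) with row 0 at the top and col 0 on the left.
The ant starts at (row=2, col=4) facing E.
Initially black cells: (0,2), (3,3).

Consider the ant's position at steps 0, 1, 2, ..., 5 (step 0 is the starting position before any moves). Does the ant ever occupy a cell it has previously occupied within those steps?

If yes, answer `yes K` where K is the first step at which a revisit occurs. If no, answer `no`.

Step 1: on WHITE (2,4): turn R to S, flip to black, move to (3,4). |black|=3 — new cell
Step 2: on WHITE (3,4): turn R to W, flip to black, move to (3,3). |black|=4 — new cell
Step 3: on BLACK (3,3): turn L to S, flip to white, move to (4,3). |black|=3 — new cell
Step 4: on WHITE (4,3): turn R to W, flip to black, move to (4,2). |black|=4 — new cell
Step 5: on WHITE (4,2): turn R to N, flip to black, move to (3,2). |black|=5 — new cell
No revisit within 5 steps.

Answer: no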